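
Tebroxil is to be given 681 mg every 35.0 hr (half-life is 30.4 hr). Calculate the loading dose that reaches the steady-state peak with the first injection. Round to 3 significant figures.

1240 mg

k = ln 2 / 30.4 = 0.02280 hr⁻¹
Accumulation ratio R = 1 / (1 − e^(−kτ)) = 1 / (1 − e^(−0.02280×35.0)) = 1 / (1 − 0.4502) = 1.819
Loading dose = maintenance dose × R = 681 × 1.819 ≈ 1240 mg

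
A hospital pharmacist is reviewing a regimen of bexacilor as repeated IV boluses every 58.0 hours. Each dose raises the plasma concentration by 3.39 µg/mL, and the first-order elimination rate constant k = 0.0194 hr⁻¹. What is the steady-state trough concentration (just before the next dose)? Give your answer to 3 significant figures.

Fraction remaining after one interval: e^(−kτ) = e^(−0.01940 × 58.0) = 0.3246
R = 1 / (1 − 0.3246) = 1.481
Css,max = 3.39 × 1.481 = 5.019 µg/mL
Css,min = Css,max × e^(−kτ) = 5.019 × 0.3246 ≈ 1.63 µg/mL

1.63 µg/mL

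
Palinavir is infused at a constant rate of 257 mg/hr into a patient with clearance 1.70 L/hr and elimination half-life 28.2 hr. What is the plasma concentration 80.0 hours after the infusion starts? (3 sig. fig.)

Css = rate / CL = 257 / 1.70 = 151.2 µg/mL
k = ln 2 / 28.2 = 0.02458 hr⁻¹
C(t) = Css (1 − e^(−kt)) = 151.2 × (1 − e^(−1.966)) = 151.2 × 0.8600 ≈ 130 µg/mL

130 µg/mL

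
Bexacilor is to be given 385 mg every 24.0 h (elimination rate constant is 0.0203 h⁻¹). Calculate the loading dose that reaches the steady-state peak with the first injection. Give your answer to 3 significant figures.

Accumulation ratio R = 1 / (1 − e^(−kτ)) = 1 / (1 − e^(−0.02030×24.0)) = 1 / (1 − 0.6143) = 2.593
Loading dose = maintenance dose × R = 385 × 2.593 ≈ 998 mg

998 mg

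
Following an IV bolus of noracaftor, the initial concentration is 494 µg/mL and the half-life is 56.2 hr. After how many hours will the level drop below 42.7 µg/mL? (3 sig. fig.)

k = ln 2 / 56.2 = 0.01233 hr⁻¹
C(t) = C₀ e^(−kt)  ⇒  t = ln(C₀/C) / k
t = ln(494/42.7) / 0.01233 = 2.448 / 0.01233 ≈ 199 hours

199 hours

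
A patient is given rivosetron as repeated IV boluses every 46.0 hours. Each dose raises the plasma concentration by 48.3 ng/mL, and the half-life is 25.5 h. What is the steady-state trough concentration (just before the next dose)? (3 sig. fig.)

k = ln 2 / 25.5 = 0.02718 h⁻¹
Fraction remaining after one interval: e^(−kτ) = e^(−0.02718 × 46.0) = 0.2864
R = 1 / (1 − 0.2864) = 1.401
Css,max = 48.3 × 1.401 = 67.68 ng/mL
Css,min = Css,max × e^(−kτ) = 67.68 × 0.2864 ≈ 19.4 ng/mL

19.4 ng/mL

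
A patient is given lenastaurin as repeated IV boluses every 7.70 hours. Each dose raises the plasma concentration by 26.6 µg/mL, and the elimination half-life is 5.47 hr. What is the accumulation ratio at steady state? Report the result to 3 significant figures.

1.60

k = ln 2 / 5.47 = 0.1267 hr⁻¹
Fraction remaining after one interval: e^(−kτ) = e^(−0.1267 × 7.70) = 0.3769
R = 1 / (1 − 0.3769) = 1 / 0.6231 ≈ 1.60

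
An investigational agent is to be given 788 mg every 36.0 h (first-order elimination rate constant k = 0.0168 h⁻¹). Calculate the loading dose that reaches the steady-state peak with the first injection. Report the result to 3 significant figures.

Accumulation ratio R = 1 / (1 − e^(−kτ)) = 1 / (1 − e^(−0.01680×36.0)) = 1 / (1 − 0.5462) = 2.204
Loading dose = maintenance dose × R = 788 × 2.204 ≈ 1740 mg

1740 mg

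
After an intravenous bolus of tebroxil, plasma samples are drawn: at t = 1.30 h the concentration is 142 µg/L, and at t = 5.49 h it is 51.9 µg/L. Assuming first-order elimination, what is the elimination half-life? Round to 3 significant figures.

k = ln(C₁/C₂) / (t₂ − t₁) = ln(142/51.9) / (5.49 − 1.30)
  = 1.007 / 4.190 = 0.2402 h⁻¹
t½ = ln 2 / k = ln 2 / 0.2402 ≈ 2.89 hours

2.89 hours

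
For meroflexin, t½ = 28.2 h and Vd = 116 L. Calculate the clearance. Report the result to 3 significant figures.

k = ln 2 / t½ = ln 2 / 28.2 = 0.02458 h⁻¹
CL = k · V = 0.02458 × 116 ≈ 2.85 L/h

2.85 L/h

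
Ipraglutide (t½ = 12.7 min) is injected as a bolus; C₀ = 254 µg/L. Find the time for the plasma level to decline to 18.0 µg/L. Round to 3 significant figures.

48.5 minutes

k = ln 2 / 12.7 = 0.05458 min⁻¹
C(t) = C₀ e^(−kt)  ⇒  t = ln(C₀/C) / k
t = ln(254/18.0) / 0.05458 = 2.647 / 0.05458 ≈ 48.5 minutes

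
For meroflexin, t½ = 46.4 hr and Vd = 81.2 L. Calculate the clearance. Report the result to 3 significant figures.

k = ln 2 / t½ = ln 2 / 46.4 = 0.01494 hr⁻¹
CL = k · V = 0.01494 × 81.2 ≈ 1.21 L/hr

1.21 L/hr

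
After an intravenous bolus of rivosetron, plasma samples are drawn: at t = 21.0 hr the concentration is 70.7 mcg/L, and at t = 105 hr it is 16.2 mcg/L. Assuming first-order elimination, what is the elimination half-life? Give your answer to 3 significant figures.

39.5 hours

k = ln(C₁/C₂) / (t₂ − t₁) = ln(70.7/16.2) / (105 − 21.0)
  = 1.473 / 84.00 = 0.01754 hr⁻¹
t½ = ln 2 / k = ln 2 / 0.01754 ≈ 39.5 hours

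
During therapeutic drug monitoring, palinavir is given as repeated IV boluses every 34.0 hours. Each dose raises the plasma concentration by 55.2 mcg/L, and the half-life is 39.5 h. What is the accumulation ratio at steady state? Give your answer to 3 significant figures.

k = ln 2 / 39.5 = 0.01755 h⁻¹
Fraction remaining after one interval: e^(−kτ) = e^(−0.01755 × 34.0) = 0.5507
R = 1 / (1 − 0.5507) = 1 / 0.4493 ≈ 2.23

2.23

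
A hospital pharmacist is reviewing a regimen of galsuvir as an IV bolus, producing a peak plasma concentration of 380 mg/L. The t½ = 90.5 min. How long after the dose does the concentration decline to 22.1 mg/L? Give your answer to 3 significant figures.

k = ln 2 / 90.5 = 0.007659 min⁻¹
C(t) = C₀ e^(−kt)  ⇒  t = ln(C₀/C) / k
t = ln(380/22.1) / 0.007659 = 2.845 / 0.007659 ≈ 371 minutes

371 minutes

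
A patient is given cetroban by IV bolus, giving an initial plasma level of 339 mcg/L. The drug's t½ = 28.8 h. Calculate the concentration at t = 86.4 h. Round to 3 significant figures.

k = ln 2 / 28.8 = 0.02407 h⁻¹
86.4 h is 3.000 half-lives, so C = 339 × (1/2)^3.000 = 339 × 0.1250 ≈ 42.4 mcg/L

42.4 mcg/L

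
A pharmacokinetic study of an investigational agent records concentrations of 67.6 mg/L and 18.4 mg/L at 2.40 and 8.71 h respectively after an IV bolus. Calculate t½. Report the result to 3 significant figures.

3.36 hours

k = ln(C₁/C₂) / (t₂ − t₁) = ln(67.6/18.4) / (8.71 − 2.40)
  = 1.301 / 6.310 = 0.2062 h⁻¹
t½ = ln 2 / k = ln 2 / 0.2062 ≈ 3.36 hours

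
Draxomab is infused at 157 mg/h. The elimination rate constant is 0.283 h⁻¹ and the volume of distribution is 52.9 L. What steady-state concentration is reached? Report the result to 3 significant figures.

10.5 µg/mL

CL = k · V = 0.283 × 52.9 = 14.97 L/h
Css = rate / CL = 157 / 14.97 ≈ 10.5 µg/mL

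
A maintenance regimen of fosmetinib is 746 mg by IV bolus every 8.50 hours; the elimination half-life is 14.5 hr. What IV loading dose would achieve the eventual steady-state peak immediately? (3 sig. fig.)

2230 mg

k = ln 2 / 14.5 = 0.04780 hr⁻¹
Accumulation ratio R = 1 / (1 − e^(−kτ)) = 1 / (1 − e^(−0.04780×8.50)) = 1 / (1 − 0.6661) = 2.995
Loading dose = maintenance dose × R = 746 × 2.995 ≈ 2230 mg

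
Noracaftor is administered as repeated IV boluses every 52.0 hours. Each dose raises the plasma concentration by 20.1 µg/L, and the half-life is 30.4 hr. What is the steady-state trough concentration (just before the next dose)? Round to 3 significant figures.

8.84 µg/L

k = ln 2 / 30.4 = 0.02280 hr⁻¹
Fraction remaining after one interval: e^(−kτ) = e^(−0.02280 × 52.0) = 0.3055
R = 1 / (1 − 0.3055) = 1.440
Css,max = 20.1 × 1.440 = 28.94 µg/L
Css,min = Css,max × e^(−kτ) = 28.94 × 0.3055 ≈ 8.84 µg/L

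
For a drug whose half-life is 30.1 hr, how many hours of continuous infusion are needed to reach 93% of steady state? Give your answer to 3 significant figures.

115 hours

k = ln 2 / 30.1 = 0.02303 hr⁻¹
f = 1 − e^(−kt)  ⇒  t = −ln(1 − f) / k
t = −ln(1 − 0.93) / 0.02303 = 2.659 / 0.02303 ≈ 115 hours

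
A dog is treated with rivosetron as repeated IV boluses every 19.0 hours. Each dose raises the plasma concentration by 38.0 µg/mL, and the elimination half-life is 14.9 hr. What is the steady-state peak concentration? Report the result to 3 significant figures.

k = ln 2 / 14.9 = 0.04652 hr⁻¹
Fraction remaining after one interval: e^(−kτ) = e^(−0.04652 × 19.0) = 0.4132
R = 1 / (1 − 0.4132) = 1.704
Css,max = 38.0 × 1.704 ≈ 64.8 µg/mL

64.8 µg/mL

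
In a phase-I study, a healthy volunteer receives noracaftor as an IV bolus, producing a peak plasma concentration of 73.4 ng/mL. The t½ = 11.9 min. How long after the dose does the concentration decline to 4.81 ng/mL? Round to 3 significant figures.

46.8 minutes

k = ln 2 / 11.9 = 0.05825 min⁻¹
C(t) = C₀ e^(−kt)  ⇒  t = ln(C₀/C) / k
t = ln(73.4/4.81) / 0.05825 = 2.725 / 0.05825 ≈ 46.8 minutes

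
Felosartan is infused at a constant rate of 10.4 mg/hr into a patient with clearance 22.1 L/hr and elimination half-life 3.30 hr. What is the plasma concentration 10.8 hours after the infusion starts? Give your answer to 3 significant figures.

0.422 µg/mL

Css = rate / CL = 10.4 / 22.1 = 0.4706 µg/mL
k = ln 2 / 3.30 = 0.2100 hr⁻¹
C(t) = Css (1 − e^(−kt)) = 0.4706 × (1 − e^(−2.268)) = 0.4706 × 0.8965 ≈ 0.422 µg/mL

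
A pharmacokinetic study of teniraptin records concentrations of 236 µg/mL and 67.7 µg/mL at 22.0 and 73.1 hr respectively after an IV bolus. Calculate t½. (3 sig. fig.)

28.4 hours

k = ln(C₁/C₂) / (t₂ − t₁) = ln(236/67.7) / (73.1 − 22.0)
  = 1.249 / 51.10 = 0.02444 hr⁻¹
t½ = ln 2 / k = ln 2 / 0.02444 ≈ 28.4 hours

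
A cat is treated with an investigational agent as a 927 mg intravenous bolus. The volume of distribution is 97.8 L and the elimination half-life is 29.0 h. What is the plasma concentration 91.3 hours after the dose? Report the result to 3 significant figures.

C₀ = dose / V = 927 / 97.8 = 9.479 µg/mL
k = ln 2 / 29.0 = 0.02390 h⁻¹
C(t) = C₀ e^(−kt) = 9.479 × e^(−0.02390 × 91.3) = 9.479 × e^(−2.182) = 9.479 × 0.1128 ≈ 1.07 µg/mL

1.07 µg/mL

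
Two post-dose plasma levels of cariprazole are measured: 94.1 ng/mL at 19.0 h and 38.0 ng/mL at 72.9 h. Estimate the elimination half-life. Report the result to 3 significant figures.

41.2 hours

k = ln(C₁/C₂) / (t₂ − t₁) = ln(94.1/38.0) / (72.9 − 19.0)
  = 0.9068 / 53.90 = 0.01682 h⁻¹
t½ = ln 2 / k = ln 2 / 0.01682 ≈ 41.2 hours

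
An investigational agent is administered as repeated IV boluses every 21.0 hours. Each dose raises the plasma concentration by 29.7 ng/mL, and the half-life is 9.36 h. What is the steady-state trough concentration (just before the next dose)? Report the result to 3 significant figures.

k = ln 2 / 9.36 = 0.07405 h⁻¹
Fraction remaining after one interval: e^(−kτ) = e^(−0.07405 × 21.0) = 0.2112
R = 1 / (1 − 0.2112) = 1.268
Css,max = 29.7 × 1.268 = 37.65 ng/mL
Css,min = Css,max × e^(−kτ) = 37.65 × 0.2112 ≈ 7.95 ng/mL

7.95 ng/mL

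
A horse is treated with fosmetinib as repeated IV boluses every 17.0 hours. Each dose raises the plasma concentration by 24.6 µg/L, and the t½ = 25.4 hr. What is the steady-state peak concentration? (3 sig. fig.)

66.3 µg/L

k = ln 2 / 25.4 = 0.02729 hr⁻¹
Fraction remaining after one interval: e^(−kτ) = e^(−0.02729 × 17.0) = 0.6288
R = 1 / (1 − 0.6288) = 2.694
Css,max = 24.6 × 2.694 ≈ 66.3 µg/L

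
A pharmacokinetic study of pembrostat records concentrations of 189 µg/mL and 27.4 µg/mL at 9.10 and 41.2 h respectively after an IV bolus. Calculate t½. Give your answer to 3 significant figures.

k = ln(C₁/C₂) / (t₂ − t₁) = ln(189/27.4) / (41.2 − 9.10)
  = 1.931 / 32.10 = 0.06016 h⁻¹
t½ = ln 2 / k = ln 2 / 0.06016 ≈ 11.5 hours

11.5 hours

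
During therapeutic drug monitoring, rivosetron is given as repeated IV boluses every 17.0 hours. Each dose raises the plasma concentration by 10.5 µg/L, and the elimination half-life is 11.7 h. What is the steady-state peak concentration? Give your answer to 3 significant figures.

16.5 µg/L

k = ln 2 / 11.7 = 0.05924 h⁻¹
Fraction remaining after one interval: e^(−kτ) = e^(−0.05924 × 17.0) = 0.3653
R = 1 / (1 − 0.3653) = 1.575
Css,max = 10.5 × 1.575 ≈ 16.5 µg/L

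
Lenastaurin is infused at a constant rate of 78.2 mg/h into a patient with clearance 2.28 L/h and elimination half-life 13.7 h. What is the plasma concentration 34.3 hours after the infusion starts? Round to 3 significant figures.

28.3 mg/L

Css = rate / CL = 78.2 / 2.28 = 34.30 mg/L
k = ln 2 / 13.7 = 0.05059 h⁻¹
C(t) = Css (1 − e^(−kt)) = 34.30 × (1 − e^(−1.735)) = 34.30 × 0.8237 ≈ 28.3 mg/L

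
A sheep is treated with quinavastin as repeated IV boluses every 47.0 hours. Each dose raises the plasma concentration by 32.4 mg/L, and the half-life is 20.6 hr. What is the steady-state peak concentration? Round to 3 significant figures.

k = ln 2 / 20.6 = 0.03365 hr⁻¹
Fraction remaining after one interval: e^(−kτ) = e^(−0.03365 × 47.0) = 0.2057
R = 1 / (1 − 0.2057) = 1.259
Css,max = 32.4 × 1.259 ≈ 40.8 mg/L

40.8 mg/L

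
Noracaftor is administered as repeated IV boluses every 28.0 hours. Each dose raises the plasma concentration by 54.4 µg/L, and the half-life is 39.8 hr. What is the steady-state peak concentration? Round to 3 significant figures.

141 µg/L

k = ln 2 / 39.8 = 0.01742 hr⁻¹
Fraction remaining after one interval: e^(−kτ) = e^(−0.01742 × 28.0) = 0.6141
R = 1 / (1 − 0.6141) = 2.591
Css,max = 54.4 × 2.591 ≈ 141 µg/L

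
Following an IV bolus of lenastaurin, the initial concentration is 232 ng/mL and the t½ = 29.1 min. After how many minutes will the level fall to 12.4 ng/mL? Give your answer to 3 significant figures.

123 minutes

k = ln 2 / 29.1 = 0.02382 min⁻¹
C(t) = C₀ e^(−kt)  ⇒  t = ln(C₀/C) / k
t = ln(232/12.4) / 0.02382 = 2.929 / 0.02382 ≈ 123 minutes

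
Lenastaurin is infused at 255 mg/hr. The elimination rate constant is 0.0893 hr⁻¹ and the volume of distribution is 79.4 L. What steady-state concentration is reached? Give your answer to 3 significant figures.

CL = k · V = 0.0893 × 79.4 = 7.090 L/hr
Css = rate / CL = 255 / 7.090 ≈ 36.0 mg/L

36.0 mg/L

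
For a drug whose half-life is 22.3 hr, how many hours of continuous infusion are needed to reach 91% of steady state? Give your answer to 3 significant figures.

77.5 hours

k = ln 2 / 22.3 = 0.03108 hr⁻¹
f = 1 − e^(−kt)  ⇒  t = −ln(1 − f) / k
t = −ln(1 − 0.91) / 0.03108 = 2.408 / 0.03108 ≈ 77.5 hours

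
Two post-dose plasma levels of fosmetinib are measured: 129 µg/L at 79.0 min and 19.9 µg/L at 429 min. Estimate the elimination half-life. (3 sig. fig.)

k = ln(C₁/C₂) / (t₂ − t₁) = ln(129/19.9) / (429 − 79.0)
  = 1.869 / 350.0 = 0.005340 min⁻¹
t½ = ln 2 / k = ln 2 / 0.005340 ≈ 130 minutes

130 minutes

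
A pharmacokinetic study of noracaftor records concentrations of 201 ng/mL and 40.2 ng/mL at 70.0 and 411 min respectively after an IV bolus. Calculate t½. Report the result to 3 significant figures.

147 minutes

k = ln(C₁/C₂) / (t₂ − t₁) = ln(201/40.2) / (411 − 70.0)
  = 1.609 / 341.0 = 0.004720 min⁻¹
t½ = ln 2 / k = ln 2 / 0.004720 ≈ 147 minutes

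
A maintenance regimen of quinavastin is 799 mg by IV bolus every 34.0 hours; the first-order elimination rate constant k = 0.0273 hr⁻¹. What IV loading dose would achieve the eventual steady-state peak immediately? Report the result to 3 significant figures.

Accumulation ratio R = 1 / (1 − e^(−kτ)) = 1 / (1 − e^(−0.02730×34.0)) = 1 / (1 − 0.3953) = 1.654
Loading dose = maintenance dose × R = 799 × 1.654 ≈ 1320 mg

1320 mg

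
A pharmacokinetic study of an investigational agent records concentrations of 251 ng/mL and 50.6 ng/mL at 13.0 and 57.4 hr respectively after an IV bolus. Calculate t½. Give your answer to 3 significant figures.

k = ln(C₁/C₂) / (t₂ − t₁) = ln(251/50.6) / (57.4 − 13.0)
  = 1.602 / 44.40 = 0.03607 hr⁻¹
t½ = ln 2 / k = ln 2 / 0.03607 ≈ 19.2 hours

19.2 hours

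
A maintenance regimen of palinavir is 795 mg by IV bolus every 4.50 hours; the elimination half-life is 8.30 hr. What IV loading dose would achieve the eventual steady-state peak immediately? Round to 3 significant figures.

k = ln 2 / 8.30 = 0.08351 hr⁻¹
Accumulation ratio R = 1 / (1 − e^(−kτ)) = 1 / (1 − e^(−0.08351×4.50)) = 1 / (1 − 0.6867) = 3.192
Loading dose = maintenance dose × R = 795 × 3.192 ≈ 2540 mg

2540 mg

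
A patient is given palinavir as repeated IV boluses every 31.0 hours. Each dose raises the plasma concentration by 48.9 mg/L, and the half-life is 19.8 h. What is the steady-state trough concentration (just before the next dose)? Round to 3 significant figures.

24.9 mg/L

k = ln 2 / 19.8 = 0.03501 h⁻¹
Fraction remaining after one interval: e^(−kτ) = e^(−0.03501 × 31.0) = 0.3378
R = 1 / (1 − 0.3378) = 1.510
Css,max = 48.9 × 1.510 = 73.85 mg/L
Css,min = Css,max × e^(−kτ) = 73.85 × 0.3378 ≈ 24.9 mg/L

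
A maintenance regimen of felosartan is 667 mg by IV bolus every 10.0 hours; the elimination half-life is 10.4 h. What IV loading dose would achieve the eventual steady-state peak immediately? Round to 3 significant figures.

1370 mg

k = ln 2 / 10.4 = 0.06665 h⁻¹
Accumulation ratio R = 1 / (1 − e^(−kτ)) = 1 / (1 − e^(−0.06665×10.0)) = 1 / (1 − 0.5135) = 2.056
Loading dose = maintenance dose × R = 667 × 2.056 ≈ 1370 mg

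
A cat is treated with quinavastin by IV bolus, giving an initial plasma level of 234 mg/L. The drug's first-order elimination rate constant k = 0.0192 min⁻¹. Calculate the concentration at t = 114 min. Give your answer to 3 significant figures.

C(t) = C₀ e^(−kt) = 234 × e^(−0.01920 × 114) = 234 × e^(−2.189) = 234 × 0.1121 ≈ 26.2 mg/L

26.2 mg/L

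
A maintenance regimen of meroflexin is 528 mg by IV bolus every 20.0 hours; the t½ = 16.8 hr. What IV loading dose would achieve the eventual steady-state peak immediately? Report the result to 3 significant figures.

k = ln 2 / 16.8 = 0.04126 hr⁻¹
Accumulation ratio R = 1 / (1 − e^(−kτ)) = 1 / (1 − e^(−0.04126×20.0)) = 1 / (1 − 0.4382) = 1.780
Loading dose = maintenance dose × R = 528 × 1.780 ≈ 940 mg

940 mg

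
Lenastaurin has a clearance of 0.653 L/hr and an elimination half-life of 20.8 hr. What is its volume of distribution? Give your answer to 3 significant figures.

19.6 L

k = ln 2 / t½ = ln 2 / 20.8 = 0.03332 hr⁻¹
V = CL / k = 0.653 / 0.03332 ≈ 19.6 L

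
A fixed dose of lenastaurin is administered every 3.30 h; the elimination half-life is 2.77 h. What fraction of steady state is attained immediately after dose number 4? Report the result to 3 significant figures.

k = ln 2 / 2.77 = 0.2502 h⁻¹
f_n = 1 − e^(−nkτ) = 1 − e^(−4 × 0.2502 × 3.30) = 1 − e^(−3.303) = 1 − 0.03677 ≈ 0.963

0.963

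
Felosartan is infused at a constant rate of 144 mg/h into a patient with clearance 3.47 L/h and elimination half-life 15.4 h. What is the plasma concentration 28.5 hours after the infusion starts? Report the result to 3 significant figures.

30.0 mg/L

Css = rate / CL = 144 / 3.47 = 41.50 mg/L
k = ln 2 / 15.4 = 0.04501 h⁻¹
C(t) = Css (1 − e^(−kt)) = 41.50 × (1 − e^(−1.283)) = 41.50 × 0.7227 ≈ 30.0 mg/L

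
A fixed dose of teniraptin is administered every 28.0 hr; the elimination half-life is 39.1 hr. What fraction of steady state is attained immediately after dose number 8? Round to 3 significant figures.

0.981

k = ln 2 / 39.1 = 0.01773 hr⁻¹
f_n = 1 − e^(−nkτ) = 1 − e^(−8 × 0.01773 × 28.0) = 1 − e^(−3.971) = 1 − 0.01886 ≈ 0.981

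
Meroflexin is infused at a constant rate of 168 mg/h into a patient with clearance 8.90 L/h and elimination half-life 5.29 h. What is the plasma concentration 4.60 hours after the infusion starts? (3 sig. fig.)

Css = rate / CL = 168 / 8.90 = 18.88 mg/L
k = ln 2 / 5.29 = 0.1310 h⁻¹
C(t) = Css (1 − e^(−kt)) = 18.88 × (1 − e^(−0.6027)) = 18.88 × 0.4527 ≈ 8.55 mg/L

8.55 mg/L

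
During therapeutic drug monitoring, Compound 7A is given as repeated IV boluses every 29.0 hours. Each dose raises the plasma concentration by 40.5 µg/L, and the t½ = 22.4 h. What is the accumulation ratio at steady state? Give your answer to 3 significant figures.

k = ln 2 / 22.4 = 0.03094 h⁻¹
Fraction remaining after one interval: e^(−kτ) = e^(−0.03094 × 29.0) = 0.4076
R = 1 / (1 − 0.4076) = 1 / 0.5924 ≈ 1.69

1.69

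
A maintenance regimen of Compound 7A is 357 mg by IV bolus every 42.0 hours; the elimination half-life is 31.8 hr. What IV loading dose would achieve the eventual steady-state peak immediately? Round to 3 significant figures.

k = ln 2 / 31.8 = 0.02180 hr⁻¹
Accumulation ratio R = 1 / (1 − e^(−kτ)) = 1 / (1 − e^(−0.02180×42.0)) = 1 / (1 − 0.4003) = 1.668
Loading dose = maintenance dose × R = 357 × 1.668 ≈ 595 mg

595 mg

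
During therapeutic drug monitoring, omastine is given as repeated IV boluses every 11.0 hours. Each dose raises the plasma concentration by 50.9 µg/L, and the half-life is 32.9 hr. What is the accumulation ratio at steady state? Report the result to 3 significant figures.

k = ln 2 / 32.9 = 0.02107 hr⁻¹
Fraction remaining after one interval: e^(−kτ) = e^(−0.02107 × 11.0) = 0.7931
R = 1 / (1 − 0.7931) = 1 / 0.2069 ≈ 4.83

4.83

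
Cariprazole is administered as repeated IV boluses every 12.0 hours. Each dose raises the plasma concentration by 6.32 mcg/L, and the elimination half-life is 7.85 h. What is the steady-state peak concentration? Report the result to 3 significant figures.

9.67 mcg/L

k = ln 2 / 7.85 = 0.08830 h⁻¹
Fraction remaining after one interval: e^(−kτ) = e^(−0.08830 × 12.0) = 0.3466
R = 1 / (1 − 0.3466) = 1.530
Css,max = 6.32 × 1.530 ≈ 9.67 mcg/L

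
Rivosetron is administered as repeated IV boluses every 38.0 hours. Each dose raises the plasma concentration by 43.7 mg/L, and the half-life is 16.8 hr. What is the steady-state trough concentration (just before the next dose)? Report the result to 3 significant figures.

11.5 mg/L

k = ln 2 / 16.8 = 0.04126 hr⁻¹
Fraction remaining after one interval: e^(−kτ) = e^(−0.04126 × 38.0) = 0.2085
R = 1 / (1 − 0.2085) = 1.263
Css,max = 43.7 × 1.263 = 55.21 mg/L
Css,min = Css,max × e^(−kτ) = 55.21 × 0.2085 ≈ 11.5 mg/L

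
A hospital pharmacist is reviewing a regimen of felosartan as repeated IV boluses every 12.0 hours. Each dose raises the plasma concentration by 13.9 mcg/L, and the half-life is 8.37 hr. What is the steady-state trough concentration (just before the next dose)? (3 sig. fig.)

8.17 mcg/L

k = ln 2 / 8.37 = 0.08281 hr⁻¹
Fraction remaining after one interval: e^(−kτ) = e^(−0.08281 × 12.0) = 0.3702
R = 1 / (1 − 0.3702) = 1.588
Css,max = 13.9 × 1.588 = 22.07 mcg/L
Css,min = Css,max × e^(−kτ) = 22.07 × 0.3702 ≈ 8.17 mcg/L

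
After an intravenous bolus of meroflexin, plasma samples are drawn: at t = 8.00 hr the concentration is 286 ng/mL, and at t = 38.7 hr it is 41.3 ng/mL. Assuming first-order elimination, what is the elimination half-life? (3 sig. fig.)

k = ln(C₁/C₂) / (t₂ − t₁) = ln(286/41.3) / (38.7 − 8.00)
  = 1.935 / 30.70 = 0.06303 hr⁻¹
t½ = ln 2 / k = ln 2 / 0.06303 ≈ 11.0 hours

11.0 hours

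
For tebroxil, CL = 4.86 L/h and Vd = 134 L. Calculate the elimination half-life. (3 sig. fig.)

19.1 hours

k = CL / V = 4.86 / 134 = 0.03627 h⁻¹
t½ = ln 2 / k = ln 2 / 0.03627 ≈ 19.1 hours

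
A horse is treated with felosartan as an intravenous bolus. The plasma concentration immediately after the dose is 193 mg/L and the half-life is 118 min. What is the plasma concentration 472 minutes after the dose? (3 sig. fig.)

12.1 mg/L

k = ln 2 / 118 = 0.005874 min⁻¹
472 min is 4.000 half-lives, so C = 193 × (1/2)^4.000 = 193 × 0.06250 ≈ 12.1 mg/L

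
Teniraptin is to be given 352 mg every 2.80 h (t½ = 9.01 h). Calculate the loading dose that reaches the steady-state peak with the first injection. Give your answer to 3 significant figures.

k = ln 2 / 9.01 = 0.07693 h⁻¹
Accumulation ratio R = 1 / (1 − e^(−kτ)) = 1 / (1 − e^(−0.07693×2.80)) = 1 / (1 − 0.8062) = 5.160
Loading dose = maintenance dose × R = 352 × 5.160 ≈ 1820 mg

1820 mg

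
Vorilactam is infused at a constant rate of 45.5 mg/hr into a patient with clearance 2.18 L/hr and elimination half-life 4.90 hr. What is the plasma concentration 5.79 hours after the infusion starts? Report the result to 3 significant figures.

Css = rate / CL = 45.5 / 2.18 = 20.87 µg/mL
k = ln 2 / 4.90 = 0.1415 hr⁻¹
C(t) = Css (1 − e^(−kt)) = 20.87 × (1 − e^(−0.8190)) = 20.87 × 0.5591 ≈ 11.7 µg/mL

11.7 µg/mL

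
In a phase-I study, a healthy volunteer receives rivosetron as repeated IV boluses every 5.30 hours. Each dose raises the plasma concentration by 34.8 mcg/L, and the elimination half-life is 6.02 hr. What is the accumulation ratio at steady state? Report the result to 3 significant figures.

k = ln 2 / 6.02 = 0.1151 hr⁻¹
Fraction remaining after one interval: e^(−kτ) = e^(−0.1151 × 5.30) = 0.5432
R = 1 / (1 − 0.5432) = 1 / 0.4568 ≈ 2.19

2.19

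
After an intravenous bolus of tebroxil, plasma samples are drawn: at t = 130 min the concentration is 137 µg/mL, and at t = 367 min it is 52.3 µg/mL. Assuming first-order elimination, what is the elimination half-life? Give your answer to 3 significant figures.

k = ln(C₁/C₂) / (t₂ − t₁) = ln(137/52.3) / (367 − 130)
  = 0.9630 / 237.0 = 0.004063 min⁻¹
t½ = ln 2 / k = ln 2 / 0.004063 ≈ 171 minutes

171 minutes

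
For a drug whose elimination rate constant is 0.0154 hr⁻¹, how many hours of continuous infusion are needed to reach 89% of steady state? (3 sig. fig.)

143 hours

f = 1 − e^(−kt)  ⇒  t = −ln(1 − f) / k
t = −ln(1 − 0.89) / 0.01540 = 2.207 / 0.01540 ≈ 143 hours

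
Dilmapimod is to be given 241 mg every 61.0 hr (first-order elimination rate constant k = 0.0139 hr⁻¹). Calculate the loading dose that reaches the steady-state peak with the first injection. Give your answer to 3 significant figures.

Accumulation ratio R = 1 / (1 − e^(−kτ)) = 1 / (1 − e^(−0.01390×61.0)) = 1 / (1 − 0.4283) = 1.749
Loading dose = maintenance dose × R = 241 × 1.749 ≈ 422 mg

422 mg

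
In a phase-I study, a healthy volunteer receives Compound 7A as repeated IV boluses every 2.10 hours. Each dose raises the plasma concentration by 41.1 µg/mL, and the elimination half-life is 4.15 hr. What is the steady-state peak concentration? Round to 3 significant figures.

139 µg/mL

k = ln 2 / 4.15 = 0.1670 hr⁻¹
Fraction remaining after one interval: e^(−kτ) = e^(−0.1670 × 2.10) = 0.7042
R = 1 / (1 − 0.7042) = 3.380
Css,max = 41.1 × 3.380 ≈ 139 µg/mL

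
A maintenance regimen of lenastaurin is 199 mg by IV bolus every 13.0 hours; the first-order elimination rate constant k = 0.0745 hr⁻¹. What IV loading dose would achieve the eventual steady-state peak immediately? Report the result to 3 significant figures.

321 mg

Accumulation ratio R = 1 / (1 − e^(−kτ)) = 1 / (1 − e^(−0.07450×13.0)) = 1 / (1 − 0.3797) = 1.612
Loading dose = maintenance dose × R = 199 × 1.612 ≈ 321 mg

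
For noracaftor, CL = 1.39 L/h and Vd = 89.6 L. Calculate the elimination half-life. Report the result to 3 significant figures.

k = CL / V = 1.39 / 89.6 = 0.01551 h⁻¹
t½ = ln 2 / k = ln 2 / 0.01551 ≈ 44.7 hours

44.7 hours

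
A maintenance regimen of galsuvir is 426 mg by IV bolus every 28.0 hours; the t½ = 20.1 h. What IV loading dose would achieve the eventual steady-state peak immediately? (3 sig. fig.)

k = ln 2 / 20.1 = 0.03448 h⁻¹
Accumulation ratio R = 1 / (1 − e^(−kτ)) = 1 / (1 − e^(−0.03448×28.0)) = 1 / (1 − 0.3808) = 1.615
Loading dose = maintenance dose × R = 426 × 1.615 ≈ 688 mg

688 mg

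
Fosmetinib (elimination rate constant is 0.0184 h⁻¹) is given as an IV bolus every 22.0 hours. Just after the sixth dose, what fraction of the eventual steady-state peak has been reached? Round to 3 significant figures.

f_n = 1 − e^(−nkτ) = 1 − e^(−6 × 0.01840 × 22.0) = 1 − e^(−2.429) = 1 − 0.08814 ≈ 0.912

0.912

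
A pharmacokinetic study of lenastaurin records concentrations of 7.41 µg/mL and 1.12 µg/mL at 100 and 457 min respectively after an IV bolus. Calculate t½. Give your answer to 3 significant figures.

131 minutes

k = ln(C₁/C₂) / (t₂ − t₁) = ln(7.41/1.12) / (457 − 100)
  = 1.890 / 357.0 = 0.005293 min⁻¹
t½ = ln 2 / k = ln 2 / 0.005293 ≈ 131 minutes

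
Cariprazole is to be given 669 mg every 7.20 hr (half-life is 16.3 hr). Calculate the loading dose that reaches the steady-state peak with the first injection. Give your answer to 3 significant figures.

k = ln 2 / 16.3 = 0.04252 hr⁻¹
Accumulation ratio R = 1 / (1 − e^(−kτ)) = 1 / (1 − e^(−0.04252×7.20)) = 1 / (1 − 0.7363) = 3.792
Loading dose = maintenance dose × R = 669 × 3.792 ≈ 2540 mg

2540 mg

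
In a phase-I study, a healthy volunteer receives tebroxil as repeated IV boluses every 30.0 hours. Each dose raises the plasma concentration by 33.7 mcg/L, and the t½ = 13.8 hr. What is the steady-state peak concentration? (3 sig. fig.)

k = ln 2 / 13.8 = 0.05023 hr⁻¹
Fraction remaining after one interval: e^(−kτ) = e^(−0.05023 × 30.0) = 0.2216
R = 1 / (1 − 0.2216) = 1.285
Css,max = 33.7 × 1.285 ≈ 43.3 mcg/L

43.3 mcg/L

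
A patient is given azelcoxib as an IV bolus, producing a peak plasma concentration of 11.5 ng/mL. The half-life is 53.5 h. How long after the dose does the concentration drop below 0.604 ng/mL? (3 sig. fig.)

227 hours

k = ln 2 / 53.5 = 0.01296 h⁻¹
C(t) = C₀ e^(−kt)  ⇒  t = ln(C₀/C) / k
t = ln(11.5/0.604) / 0.01296 = 2.947 / 0.01296 ≈ 227 hours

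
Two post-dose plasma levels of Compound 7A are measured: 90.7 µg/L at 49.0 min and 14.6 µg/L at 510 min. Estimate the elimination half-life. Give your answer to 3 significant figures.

k = ln(C₁/C₂) / (t₂ − t₁) = ln(90.7/14.6) / (510 − 49.0)
  = 1.827 / 461.0 = 0.003962 min⁻¹
t½ = ln 2 / k = ln 2 / 0.003962 ≈ 175 minutes

175 minutes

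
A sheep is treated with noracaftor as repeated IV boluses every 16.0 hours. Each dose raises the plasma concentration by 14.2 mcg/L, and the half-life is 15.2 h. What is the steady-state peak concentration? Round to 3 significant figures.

k = ln 2 / 15.2 = 0.04560 h⁻¹
Fraction remaining after one interval: e^(−kτ) = e^(−0.04560 × 16.0) = 0.4821
R = 1 / (1 − 0.4821) = 1.931
Css,max = 14.2 × 1.931 ≈ 27.4 mcg/L

27.4 mcg/L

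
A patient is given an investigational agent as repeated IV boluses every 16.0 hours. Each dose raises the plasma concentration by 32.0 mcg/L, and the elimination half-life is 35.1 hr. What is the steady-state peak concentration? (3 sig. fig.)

k = ln 2 / 35.1 = 0.01975 hr⁻¹
Fraction remaining after one interval: e^(−kτ) = e^(−0.01975 × 16.0) = 0.7291
R = 1 / (1 − 0.7291) = 3.691
Css,max = 32.0 × 3.691 ≈ 118 mcg/L

118 mcg/L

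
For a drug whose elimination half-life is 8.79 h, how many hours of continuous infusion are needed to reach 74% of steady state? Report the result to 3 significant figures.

k = ln 2 / 8.79 = 0.07886 h⁻¹
f = 1 − e^(−kt)  ⇒  t = −ln(1 − f) / k
t = −ln(1 − 0.74) / 0.07886 = 1.347 / 0.07886 ≈ 17.1 hours

17.1 hours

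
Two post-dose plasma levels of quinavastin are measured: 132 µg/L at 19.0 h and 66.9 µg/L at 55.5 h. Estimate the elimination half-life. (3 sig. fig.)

37.2 hours

k = ln(C₁/C₂) / (t₂ − t₁) = ln(132/66.9) / (55.5 − 19.0)
  = 0.6796 / 36.50 = 0.01862 h⁻¹
t½ = ln 2 / k = ln 2 / 0.01862 ≈ 37.2 hours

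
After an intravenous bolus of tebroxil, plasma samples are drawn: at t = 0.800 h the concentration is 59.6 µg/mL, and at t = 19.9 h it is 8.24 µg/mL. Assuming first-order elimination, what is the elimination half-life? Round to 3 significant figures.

k = ln(C₁/C₂) / (t₂ − t₁) = ln(59.6/8.24) / (19.9 − 0.800)
  = 1.979 / 19.10 = 0.1036 h⁻¹
t½ = ln 2 / k = ln 2 / 0.1036 ≈ 6.69 hours

6.69 hours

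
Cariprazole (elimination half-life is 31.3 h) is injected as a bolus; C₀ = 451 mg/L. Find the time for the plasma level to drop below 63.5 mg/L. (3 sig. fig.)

88.5 hours

k = ln 2 / 31.3 = 0.02215 h⁻¹
C(t) = C₀ e^(−kt)  ⇒  t = ln(C₀/C) / k
t = ln(451/63.5) / 0.02215 = 1.960 / 0.02215 ≈ 88.5 hours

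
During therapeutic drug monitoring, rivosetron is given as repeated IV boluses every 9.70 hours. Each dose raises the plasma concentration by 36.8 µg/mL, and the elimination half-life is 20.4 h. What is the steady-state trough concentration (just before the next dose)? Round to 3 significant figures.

94.3 µg/mL

k = ln 2 / 20.4 = 0.03398 h⁻¹
Fraction remaining after one interval: e^(−kτ) = e^(−0.03398 × 9.70) = 0.7192
R = 1 / (1 − 0.7192) = 3.562
Css,max = 36.8 × 3.562 = 131.1 µg/mL
Css,min = Css,max × e^(−kτ) = 131.1 × 0.7192 ≈ 94.3 µg/mL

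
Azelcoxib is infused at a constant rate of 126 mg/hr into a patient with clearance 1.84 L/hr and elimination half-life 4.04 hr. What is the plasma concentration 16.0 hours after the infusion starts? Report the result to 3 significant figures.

Css = rate / CL = 126 / 1.84 = 68.48 mg/L
k = ln 2 / 4.04 = 0.1716 hr⁻¹
C(t) = Css (1 − e^(−kt)) = 68.48 × (1 − e^(−2.745)) = 68.48 × 0.9358 ≈ 64.1 mg/L

64.1 mg/L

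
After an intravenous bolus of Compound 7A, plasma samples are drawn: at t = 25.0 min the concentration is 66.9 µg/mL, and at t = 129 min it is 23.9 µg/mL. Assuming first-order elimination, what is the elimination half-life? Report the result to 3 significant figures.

k = ln(C₁/C₂) / (t₂ − t₁) = ln(66.9/23.9) / (129 − 25.0)
  = 1.029 / 104.0 = 0.009897 min⁻¹
t½ = ln 2 / k = ln 2 / 0.009897 ≈ 70.0 minutes

70.0 minutes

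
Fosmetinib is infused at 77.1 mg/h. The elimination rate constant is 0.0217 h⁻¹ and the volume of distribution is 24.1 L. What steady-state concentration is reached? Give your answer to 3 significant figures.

CL = k · V = 0.0217 × 24.1 = 0.5230 L/h
Css = rate / CL = 77.1 / 0.5230 ≈ 147 µg/mL

147 µg/mL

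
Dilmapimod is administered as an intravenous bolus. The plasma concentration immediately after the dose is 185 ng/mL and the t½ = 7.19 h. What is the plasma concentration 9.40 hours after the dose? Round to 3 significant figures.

74.8 ng/mL

k = ln 2 / 7.19 = 0.09640 h⁻¹
C(t) = C₀ e^(−kt) = 185 × e^(−0.09640 × 9.40) = 185 × e^(−0.9062) = 185 × 0.4041 ≈ 74.8 ng/mL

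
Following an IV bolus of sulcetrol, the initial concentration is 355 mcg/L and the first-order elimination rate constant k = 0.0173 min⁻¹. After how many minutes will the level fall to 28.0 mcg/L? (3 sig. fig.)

147 minutes

C(t) = C₀ e^(−kt)  ⇒  t = ln(C₀/C) / k
t = ln(355/28.0) / 0.01730 = 2.540 / 0.01730 ≈ 147 minutes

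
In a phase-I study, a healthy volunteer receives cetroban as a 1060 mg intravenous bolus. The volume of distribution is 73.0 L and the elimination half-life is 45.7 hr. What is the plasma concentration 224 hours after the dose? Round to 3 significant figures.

C₀ = dose / V = 1060 / 73.0 = 14.52 µg/mL
k = ln 2 / 45.7 = 0.01517 hr⁻¹
C(t) = C₀ e^(−kt) = 14.52 × e^(−0.01517 × 224) = 14.52 × e^(−3.397) = 14.52 × 0.03346 ≈ 0.486 µg/mL

0.486 µg/mL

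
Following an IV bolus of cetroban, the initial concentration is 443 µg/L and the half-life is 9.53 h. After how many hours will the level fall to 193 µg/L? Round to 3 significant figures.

11.4 hours

k = ln 2 / 9.53 = 0.07273 h⁻¹
C(t) = C₀ e^(−kt)  ⇒  t = ln(C₀/C) / k
t = ln(443/193) / 0.07273 = 0.8309 / 0.07273 ≈ 11.4 hours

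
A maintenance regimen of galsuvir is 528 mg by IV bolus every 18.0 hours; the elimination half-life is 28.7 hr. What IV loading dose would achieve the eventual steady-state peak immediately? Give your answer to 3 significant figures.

1500 mg

k = ln 2 / 28.7 = 0.02415 hr⁻¹
Accumulation ratio R = 1 / (1 − e^(−kτ)) = 1 / (1 − e^(−0.02415×18.0)) = 1 / (1 − 0.6474) = 2.836
Loading dose = maintenance dose × R = 528 × 2.836 ≈ 1500 mg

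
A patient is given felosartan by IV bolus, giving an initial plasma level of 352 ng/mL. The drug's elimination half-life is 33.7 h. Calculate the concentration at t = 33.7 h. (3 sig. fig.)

k = ln 2 / 33.7 = 0.02057 h⁻¹
33.7 h is 1.000 half-lives, so C = 352 × (1/2)^1.000 = 352 × 0.5000 ≈ 176 ng/mL

176 ng/mL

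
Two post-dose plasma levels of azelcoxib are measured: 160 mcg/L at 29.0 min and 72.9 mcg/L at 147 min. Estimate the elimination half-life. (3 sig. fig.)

k = ln(C₁/C₂) / (t₂ − t₁) = ln(160/72.9) / (147 − 29.0)
  = 0.7861 / 118.0 = 0.006662 min⁻¹
t½ = ln 2 / k = ln 2 / 0.006662 ≈ 104 minutes

104 minutes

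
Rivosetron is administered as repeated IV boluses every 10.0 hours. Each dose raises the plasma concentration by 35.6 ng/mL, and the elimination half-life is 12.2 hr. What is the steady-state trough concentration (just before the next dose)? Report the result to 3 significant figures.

k = ln 2 / 12.2 = 0.05682 hr⁻¹
Fraction remaining after one interval: e^(−kτ) = e^(−0.05682 × 10.0) = 0.5666
R = 1 / (1 − 0.5666) = 2.307
Css,max = 35.6 × 2.307 = 82.14 ng/mL
Css,min = Css,max × e^(−kτ) = 82.14 × 0.5666 ≈ 46.5 ng/mL

46.5 ng/mL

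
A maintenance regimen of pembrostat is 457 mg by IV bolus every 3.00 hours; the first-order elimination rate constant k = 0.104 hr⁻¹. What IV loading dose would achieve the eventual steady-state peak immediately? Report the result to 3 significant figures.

Accumulation ratio R = 1 / (1 − e^(−kτ)) = 1 / (1 − e^(−0.1040×3.00)) = 1 / (1 − 0.7320) = 3.731
Loading dose = maintenance dose × R = 457 × 3.731 ≈ 1710 mg

1710 mg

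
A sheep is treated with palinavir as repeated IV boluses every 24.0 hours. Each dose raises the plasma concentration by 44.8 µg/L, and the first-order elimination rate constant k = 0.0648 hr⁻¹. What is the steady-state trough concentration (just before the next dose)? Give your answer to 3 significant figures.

Fraction remaining after one interval: e^(−kτ) = e^(−0.06480 × 24.0) = 0.2111
R = 1 / (1 − 0.2111) = 1.268
Css,max = 44.8 × 1.268 = 56.79 µg/L
Css,min = Css,max × e^(−kτ) = 56.79 × 0.2111 ≈ 12.0 µg/L

12.0 µg/L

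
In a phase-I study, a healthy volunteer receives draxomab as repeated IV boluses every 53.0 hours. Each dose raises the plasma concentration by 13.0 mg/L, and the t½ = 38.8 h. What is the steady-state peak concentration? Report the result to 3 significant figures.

k = ln 2 / 38.8 = 0.01786 h⁻¹
Fraction remaining after one interval: e^(−kτ) = e^(−0.01786 × 53.0) = 0.3880
R = 1 / (1 − 0.3880) = 1.634
Css,max = 13.0 × 1.634 ≈ 21.2 mg/L

21.2 mg/L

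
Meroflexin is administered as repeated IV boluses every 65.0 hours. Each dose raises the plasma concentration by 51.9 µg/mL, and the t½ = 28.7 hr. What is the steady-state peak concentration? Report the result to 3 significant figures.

65.5 µg/mL

k = ln 2 / 28.7 = 0.02415 hr⁻¹
Fraction remaining after one interval: e^(−kτ) = e^(−0.02415 × 65.0) = 0.2081
R = 1 / (1 − 0.2081) = 1.263
Css,max = 51.9 × 1.263 ≈ 65.5 µg/mL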